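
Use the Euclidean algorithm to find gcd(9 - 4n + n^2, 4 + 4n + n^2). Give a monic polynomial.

1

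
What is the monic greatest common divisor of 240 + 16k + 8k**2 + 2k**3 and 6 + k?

Apply the Euclidean algorithm:
  2k**3 + 8k**2 + 16k + 240 = (2k**2 − 4k + 40)(k + 6) + (0)
The last nonzero remainder k + 6 is already monic.

6 + k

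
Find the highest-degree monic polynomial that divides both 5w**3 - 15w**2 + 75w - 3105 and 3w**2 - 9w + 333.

1

Euclidean algorithm in ℚ[w]:
  5w**3 - 15w**2 + 75w - 3105 = ((5/3)w)(3w**2 - 9w + 333) + (-480w - 3105)
  3w**2 - 9w + 333 = (-(1/160)w + 303/5120)(-480w - 3105) + (529155/1024)
  -480w - 3105 = (-(32768/35277)w - 70656/11759)(529155/1024) + (0)
The last nonzero remainder is the constant 529155/1024, so the polynomials are coprime and gcd = 1.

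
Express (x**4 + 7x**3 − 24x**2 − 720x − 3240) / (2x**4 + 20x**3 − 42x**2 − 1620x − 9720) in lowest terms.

(x + 6)/(2x + 18)

Euclidean algorithm in ℚ[x]:
  x**4 + 7x**3 − 24x**2 − 720x − 3240 = (1/2)(2x**4 + 20x**3 − 42x**2 − 1620x − 9720) + (−3x**3 − 3x**2 + 90x + 1620)
  2x**4 + 20x**3 − 42x**2 − 1620x − 9720 = (−(2/3)x − 6)(−3x**3 − 3x**2 + 90x + 1620) + (0)
Last nonzero remainder: −3x**3 − 3x**2 + 90x + 1620. Dividing through by −3 gives the monic gcd x**3 + x**2 − 30x − 540.
Cancel x**3 + x**2 − 30x − 540 from numerator and denominator to get the reduced form.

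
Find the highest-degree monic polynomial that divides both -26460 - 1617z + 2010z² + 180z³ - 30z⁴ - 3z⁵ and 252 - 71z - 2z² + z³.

252 - 71z - 2z² + z³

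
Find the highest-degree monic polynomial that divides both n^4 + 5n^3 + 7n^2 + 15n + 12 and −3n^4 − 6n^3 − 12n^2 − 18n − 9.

n^3 + n^2 + 3n + 3

By polynomial division,
  n^4 + 5n^3 + 7n^2 + 15n + 12 = (−1/3)(−3n^4 − 6n^3 − 12n^2 − 18n − 9) + (3n^3 + 3n^2 + 9n + 9)
  −3n^4 − 6n^3 − 12n^2 − 18n − 9 = (−n − 1)(3n^3 + 3n^2 + 9n + 9) + (0)
Last nonzero remainder: 3n^3 + 3n^2 + 9n + 9. Dividing through by 3 gives the monic gcd n^3 + n^2 + 3n + 3.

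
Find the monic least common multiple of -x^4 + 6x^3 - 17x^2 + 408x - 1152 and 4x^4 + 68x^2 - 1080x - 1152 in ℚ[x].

By polynomial division,
  -x^4 + 6x^3 - 17x^2 + 408x - 1152 = (-1/4)(4x^4 + 68x^2 - 1080x - 1152) + (6x^3 + 138x - 1440)
  4x^4 + 68x^2 - 1080x - 1152 = ((2/3)x)(6x^3 + 138x - 1440) + (-24x^2 - 120x - 1152)
  6x^3 + 138x - 1440 = (-(1/4)x + 5/4)(-24x^2 - 120x - 1152) + (0)
Last nonzero remainder: -24x^2 - 120x - 1152. Dividing through by -24 gives the monic gcd x^2 + 5x + 48.
Then lcm(f, g) = f·g / gcd(f, g); expanding and making the result monic gives the answer.

x^6 - 11x^5 + 41x^4 - 457x^3 + 3090x^2 - 3312x - 6912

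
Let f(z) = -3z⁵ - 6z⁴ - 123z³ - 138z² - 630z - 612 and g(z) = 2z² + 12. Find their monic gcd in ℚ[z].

Euclidean algorithm in ℚ[z]:
  -3z⁵ - 6z⁴ - 123z³ - 138z² - 630z - 612 = (-(3/2)z³ - 3z² - (105/2)z - 51)(2z² + 12) + (0)
Last nonzero remainder: 2z² + 12. Dividing through by 2 gives the monic gcd z² + 6.

z² + 6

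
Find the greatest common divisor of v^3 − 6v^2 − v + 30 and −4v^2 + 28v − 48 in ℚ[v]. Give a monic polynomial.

v − 3

By polynomial division,
  v^3 − 6v^2 − v + 30 = (−(1/4)v − 1/4)(−4v^2 + 28v − 48) + (−6v + 18)
  −4v^2 + 28v − 48 = ((2/3)v − 8/3)(−6v + 18) + (0)
Last nonzero remainder: −6v + 18. Dividing through by −6 gives the monic gcd v − 3.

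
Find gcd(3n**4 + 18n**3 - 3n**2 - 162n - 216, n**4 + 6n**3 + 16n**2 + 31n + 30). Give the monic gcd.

n**2 + 5n + 6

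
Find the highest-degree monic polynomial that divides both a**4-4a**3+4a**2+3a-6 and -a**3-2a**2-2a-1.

By polynomial division,
  a**4-4a**3+4a**2+3a-6 = (-a+6)(-a**3-2a**2-2a-1) + (14a**2+14a)
  -a**3-2a**2-2a-1 = (-(1/14)a-1/14)(14a**2+14a) + (-a-1)
  14a**2+14a = (-14a)(-a-1) + (0)
Last nonzero remainder: -a-1. Dividing through by -1 gives the monic gcd a+1.

a+1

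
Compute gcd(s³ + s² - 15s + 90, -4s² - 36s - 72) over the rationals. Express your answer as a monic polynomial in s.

Euclidean algorithm in ℚ[s]:
  s³ + s² - 15s + 90 = (-(1/4)s + 2)(-4s² - 36s - 72) + (39s + 234)
  -4s² - 36s - 72 = (-(4/39)s - 4/13)(39s + 234) + (0)
Last nonzero remainder: 39s + 234. Dividing through by 39 gives the monic gcd s + 6.

s + 6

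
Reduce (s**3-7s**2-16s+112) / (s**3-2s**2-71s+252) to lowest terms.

Euclidean algorithm in ℚ[s]:
  s**3-7s**2-16s+112 = (s**3-2s**2-71s+252) + (-5s**2+55s-140)
  s**3-2s**2-71s+252 = (-(1/5)s-9/5)(-5s**2+55s-140) + (0)
Last nonzero remainder: -5s**2+55s-140. Dividing through by -5 gives the monic gcd s**2-11s+28.
Cancel s**2-11s+28 from numerator and denominator to get the reduced form.

(s+4)/(s+9)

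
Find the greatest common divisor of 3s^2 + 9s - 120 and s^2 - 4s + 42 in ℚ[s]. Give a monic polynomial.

1

Euclidean algorithm in ℚ[s]:
  3s^2 + 9s - 120 = (3)(s^2 - 4s + 42) + (21s - 246)
  s^2 - 4s + 42 = ((1/21)s + 18/49)(21s - 246) + (6486/49)
  21s - 246 = ((343/2162)s - 2009/1081)(6486/49) + (0)
The last nonzero remainder is the constant 6486/49, so the polynomials are coprime and gcd = 1.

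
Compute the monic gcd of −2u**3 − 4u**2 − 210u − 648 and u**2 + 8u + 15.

Apply the Euclidean algorithm:
  −2u**3 − 4u**2 − 210u − 648 = (−2u + 12)(u**2 + 8u + 15) + (−276u − 828)
  u**2 + 8u + 15 = (−(1/276)u − 5/276)(−276u − 828) + (0)
Last nonzero remainder: −276u − 828. Dividing through by −276 gives the monic gcd u + 3.

u + 3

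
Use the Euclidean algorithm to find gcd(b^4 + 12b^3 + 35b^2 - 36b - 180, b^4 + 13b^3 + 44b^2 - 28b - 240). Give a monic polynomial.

Apply the Euclidean algorithm:
  b^4 + 12b^3 + 35b^2 - 36b - 180 = (b^4 + 13b^3 + 44b^2 - 28b - 240) + (-b^3 - 9b^2 - 8b + 60)
  b^4 + 13b^3 + 44b^2 - 28b - 240 = (-b - 4)(-b^3 - 9b^2 - 8b + 60) + (0)
Last nonzero remainder: -b^3 - 9b^2 - 8b + 60. Dividing through by -1 gives the monic gcd b^3 + 9b^2 + 8b - 60.

b^3 + 9b^2 + 8b - 60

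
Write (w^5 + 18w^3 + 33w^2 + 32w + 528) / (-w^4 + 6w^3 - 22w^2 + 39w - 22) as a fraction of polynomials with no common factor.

Repeated division with remainder:
  w^5 + 18w^3 + 33w^2 + 32w + 528 = (-w - 6)(-w^4 + 6w^3 - 22w^2 + 39w - 22) + (32w^3 - 60w^2 + 244w + 396)
  -w^4 + 6w^3 - 22w^2 + 39w - 22 = (-(1/32)w + 33/256)(32w^3 - 60w^2 + 244w + 396) + (-(425/64)w^2 + (1275/64)w - 4675/64)
  32w^3 - 60w^2 + 244w + 396 = (-(2048/425)w - 2304/425)(-(425/64)w^2 + (1275/64)w - 4675/64) + (0)
Last nonzero remainder: -(425/64)w^2 + (1275/64)w - 4675/64. Dividing through by -425/64 gives the monic gcd w^2 - 3w + 11.
Cancel w^2 - 3w + 11 from numerator and denominator to get the reduced form.

(-w^3 - 3w^2 - 16w - 48)/(w^2 - 3w + 2)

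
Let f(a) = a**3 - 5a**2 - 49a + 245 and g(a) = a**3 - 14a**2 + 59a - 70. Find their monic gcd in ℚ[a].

a**2 - 12a + 35

Apply the Euclidean algorithm:
  a**3 - 5a**2 - 49a + 245 = (a**3 - 14a**2 + 59a - 70) + (9a**2 - 108a + 315)
  a**3 - 14a**2 + 59a - 70 = ((1/9)a - 2/9)(9a**2 - 108a + 315) + (0)
Last nonzero remainder: 9a**2 - 108a + 315. Dividing through by 9 gives the monic gcd a**2 - 12a + 35.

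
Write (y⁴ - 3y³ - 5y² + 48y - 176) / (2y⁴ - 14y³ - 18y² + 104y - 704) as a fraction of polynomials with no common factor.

Apply the Euclidean algorithm:
  y⁴ - 3y³ - 5y² + 48y - 176 = (1/2)(2y⁴ - 14y³ - 18y² + 104y - 704) + (4y³ + 4y² - 4y + 176)
  2y⁴ - 14y³ - 18y² + 104y - 704 = ((1/2)y - 4)(4y³ + 4y² - 4y + 176) + (0)
Last nonzero remainder: 4y³ + 4y² - 4y + 176. Dividing through by 4 gives the monic gcd y³ + y² - y + 44.
Cancel y³ + y² - y + 44 from numerator and denominator to get the reduced form.

(y - 4)/(2y - 16)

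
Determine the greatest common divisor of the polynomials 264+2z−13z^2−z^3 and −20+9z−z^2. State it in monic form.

−4+z

By polynomial division,
  −z^3−13z^2+2z+264 = (z+22)(−z^2+9z−20) + (−176z+704)
  −z^2+9z−20 = ((1/176)z−5/176)(−176z+704) + (0)
Last nonzero remainder: −176z+704. Dividing through by −176 gives the monic gcd z−4.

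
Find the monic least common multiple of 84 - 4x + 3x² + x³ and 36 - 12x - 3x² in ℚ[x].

By polynomial division,
  x³ + 3x² - 4x + 84 = (-(1/3)x + 1/3)(-3x² - 12x + 36) + (12x + 72)
  -3x² - 12x + 36 = (-(1/4)x + 1/2)(12x + 72) + (0)
Last nonzero remainder: 12x + 72. Dividing through by 12 gives the monic gcd x + 6.
Then lcm(f, g) = f·g / gcd(f, g); expanding and making the result monic gives the answer.

-168 + 92x - 10x² + x³ + x⁴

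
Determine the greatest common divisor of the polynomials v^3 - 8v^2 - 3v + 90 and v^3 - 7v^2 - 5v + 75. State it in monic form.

v^2 - 2v - 15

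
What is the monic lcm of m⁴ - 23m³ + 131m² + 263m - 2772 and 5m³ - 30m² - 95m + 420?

m⁵ - 26m⁴ + 200m³ - 130m² - 3561m + 8316

Euclidean algorithm in ℚ[m]:
  m⁴ - 23m³ + 131m² + 263m - 2772 = ((1/5)m - 17/5)(5m³ - 30m² - 95m + 420) + (48m² - 144m - 1344)
  5m³ - 30m² - 95m + 420 = ((5/48)m - 5/16)(48m² - 144m - 1344) + (0)
Last nonzero remainder: 48m² - 144m - 1344. Dividing through by 48 gives the monic gcd m² - 3m - 28.
Then lcm(f, g) = f·g / gcd(f, g); expanding and making the result monic gives the answer.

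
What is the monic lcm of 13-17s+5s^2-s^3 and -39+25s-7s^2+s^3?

39-64s+32s^2-8s^3+s^4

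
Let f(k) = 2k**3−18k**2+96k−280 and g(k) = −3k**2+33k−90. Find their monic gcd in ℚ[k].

Apply the Euclidean algorithm:
  2k**3−18k**2+96k−280 = (−(2/3)k−4/3)(−3k**2+33k−90) + (80k−400)
  −3k**2+33k−90 = (−(3/80)k+9/40)(80k−400) + (0)
Last nonzero remainder: 80k−400. Dividing through by 80 gives the monic gcd k−5.

k−5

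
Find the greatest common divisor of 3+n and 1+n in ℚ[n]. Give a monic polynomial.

1

By polynomial division,
  n+3 = (n+1) + (2)
  n+1 = ((1/2)n+1/2)(2) + (0)
The last nonzero remainder is the constant 2, so the polynomials are coprime and gcd = 1.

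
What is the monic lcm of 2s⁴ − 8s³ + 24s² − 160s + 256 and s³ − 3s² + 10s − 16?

By polynomial division,
  2s⁴ − 8s³ + 24s² − 160s + 256 = (2s − 2)(s³ − 3s² + 10s − 16) + (−2s² − 108s + 224)
  s³ − 3s² + 10s − 16 = (−(1/2)s + 57/2)(−2s² − 108s + 224) + (3200s − 6400)
  −2s² − 108s + 224 = (−(1/1600)s − 7/200)(3200s − 6400) + (0)
Last nonzero remainder: 3200s − 6400. Dividing through by 3200 gives the monic gcd s − 2.
Then lcm(f, g) = f·g / gcd(f, g); expanding and making the result monic gives the answer.

s⁶ − 5s⁵ + 24s⁴ − 124s³ + 304s² − 768s + 1024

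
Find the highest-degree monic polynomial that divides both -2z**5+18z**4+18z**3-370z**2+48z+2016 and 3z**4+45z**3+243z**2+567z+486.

Repeated division with remainder:
  -2z**5+18z**4+18z**3-370z**2+48z+2016 = (-(2/3)z+16)(3z**4+45z**3+243z**2+567z+486) + (-540z**3-3880z**2-8700z-5760)
  3z**4+45z**3+243z**2+567z+486 = (-(1/180)z-211/4860)(-540z**3-3880z**2-8700z-5760) + ((6370/243)z**2+(12740/81)z+6370/27)
  -540z**3-3880z**2-8700z-5760 = (-(13122/637)z-15552/637)((6370/243)z**2+(12740/81)z+6370/27) + (0)
Last nonzero remainder: (6370/243)z**2+(12740/81)z+6370/27. Dividing through by 6370/243 gives the monic gcd z**2+6z+9.

z**2+6z+9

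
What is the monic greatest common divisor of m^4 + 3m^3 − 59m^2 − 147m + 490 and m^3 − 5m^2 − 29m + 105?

m^2 − 2m − 35

Euclidean algorithm in ℚ[m]:
  m^4 + 3m^3 − 59m^2 − 147m + 490 = (m + 8)(m^3 − 5m^2 − 29m + 105) + (10m^2 − 20m − 350)
  m^3 − 5m^2 − 29m + 105 = ((1/10)m − 3/10)(10m^2 − 20m − 350) + (0)
Last nonzero remainder: 10m^2 − 20m − 350. Dividing through by 10 gives the monic gcd m^2 − 2m − 35.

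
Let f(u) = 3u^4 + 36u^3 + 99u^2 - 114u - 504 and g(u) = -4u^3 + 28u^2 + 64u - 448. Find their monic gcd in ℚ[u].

u + 4

Apply the Euclidean algorithm:
  3u^4 + 36u^3 + 99u^2 - 114u - 504 = (-(3/4)u - 57/4)(-4u^3 + 28u^2 + 64u - 448) + (546u^2 + 462u - 6888)
  -4u^3 + 28u^2 + 64u - 448 = (-(2/273)u + 68/1183)(546u^2 + 462u - 6888) + (-(2200/169)u - 8800/169)
  546u^2 + 462u - 6888 = (-(46137/1100)u + 145509/1100)(-(2200/169)u - 8800/169) + (0)
Last nonzero remainder: -(2200/169)u - 8800/169. Dividing through by -2200/169 gives the monic gcd u + 4.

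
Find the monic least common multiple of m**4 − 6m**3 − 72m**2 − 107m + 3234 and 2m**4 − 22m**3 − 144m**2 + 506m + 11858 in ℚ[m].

Repeated division with remainder:
  m**4 − 6m**3 − 72m**2 − 107m + 3234 = (1/2)(2m**4 − 22m**3 − 144m**2 + 506m + 11858) + (5m**3 − 360m − 2695)
  2m**4 − 22m**3 − 144m**2 + 506m + 11858 = ((2/5)m − 22/5)(5m**3 − 360m − 2695) + (0)
Last nonzero remainder: 5m**3 − 360m − 2695. Dividing through by 5 gives the monic gcd m**3 − 72m − 539.
Then lcm(f, g) = f·g / gcd(f, g); expanding and making the result monic gives the answer.

m**5 − 17m**4 − 6m**3 + 685m**2 + 4411m − 35574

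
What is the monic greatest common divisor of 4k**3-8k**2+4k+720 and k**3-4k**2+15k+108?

Repeated division with remainder:
  4k**3-8k**2+4k+720 = (4)(k**3-4k**2+15k+108) + (8k**2-56k+288)
  k**3-4k**2+15k+108 = ((1/8)k+3/8)(8k**2-56k+288) + (0)
Last nonzero remainder: 8k**2-56k+288. Dividing through by 8 gives the monic gcd k**2-7k+36.

k**2-7k+36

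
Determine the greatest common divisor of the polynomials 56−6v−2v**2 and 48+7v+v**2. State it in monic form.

1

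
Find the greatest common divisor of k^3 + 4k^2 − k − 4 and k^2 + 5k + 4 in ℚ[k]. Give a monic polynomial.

k^2 + 5k + 4

By polynomial division,
  k^3 + 4k^2 − k − 4 = (k − 1)(k^2 + 5k + 4) + (0)
The last nonzero remainder k^2 + 5k + 4 is already monic.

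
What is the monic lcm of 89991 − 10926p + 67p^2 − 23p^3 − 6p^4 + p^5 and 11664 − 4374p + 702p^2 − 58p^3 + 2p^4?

6479352 − 1776573p + 215001p^2 − 13319p^3 − 112p^4 + 115p^5 − 17p^6 + p^7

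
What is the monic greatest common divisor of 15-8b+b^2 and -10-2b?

Apply the Euclidean algorithm:
  b^2-8b+15 = (-(1/2)b+13/2)(-2b-10) + (80)
  -2b-10 = (-(1/40)b-1/8)(80) + (0)
The last nonzero remainder is the constant 80, so the polynomials are coprime and gcd = 1.

1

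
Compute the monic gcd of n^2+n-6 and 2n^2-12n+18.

1

Repeated division with remainder:
  n^2+n-6 = (1/2)(2n^2-12n+18) + (7n-15)
  2n^2-12n+18 = ((2/7)n-54/49)(7n-15) + (72/49)
  7n-15 = ((343/72)n-245/24)(72/49) + (0)
The last nonzero remainder is the constant 72/49, so the polynomials are coprime and gcd = 1.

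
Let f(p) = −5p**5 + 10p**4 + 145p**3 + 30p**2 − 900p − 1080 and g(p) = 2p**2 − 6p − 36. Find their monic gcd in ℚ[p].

p**2 − 3p − 18

By polynomial division,
  −5p**5 + 10p**4 + 145p**3 + 30p**2 − 900p − 1080 = (−(5/2)p**3 − (5/2)p**2 + 20p + 30)(2p**2 − 6p − 36) + (0)
Last nonzero remainder: 2p**2 − 6p − 36. Dividing through by 2 gives the monic gcd p**2 − 3p − 18.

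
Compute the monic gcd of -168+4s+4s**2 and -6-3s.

Repeated division with remainder:
  4s**2+4s-168 = (-(4/3)s+4/3)(-3s-6) + (-160)
  -3s-6 = ((3/160)s+3/80)(-160) + (0)
The last nonzero remainder is the constant -160, so the polynomials are coprime and gcd = 1.

1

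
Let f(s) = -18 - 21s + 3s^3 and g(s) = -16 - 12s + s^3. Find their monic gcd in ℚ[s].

Repeated division with remainder:
  3s^3 - 21s - 18 = (3)(s^3 - 12s - 16) + (15s + 30)
  s^3 - 12s - 16 = ((1/15)s^2 - (2/15)s - 8/15)(15s + 30) + (0)
Last nonzero remainder: 15s + 30. Dividing through by 15 gives the monic gcd s + 2.

2 + s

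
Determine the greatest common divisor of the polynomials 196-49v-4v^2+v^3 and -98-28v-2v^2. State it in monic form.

7+v

Euclidean algorithm in ℚ[v]:
  v^3-4v^2-49v+196 = (-(1/2)v+9)(-2v^2-28v-98) + (154v+1078)
  -2v^2-28v-98 = (-(1/77)v-1/11)(154v+1078) + (0)
Last nonzero remainder: 154v+1078. Dividing through by 154 gives the monic gcd v+7.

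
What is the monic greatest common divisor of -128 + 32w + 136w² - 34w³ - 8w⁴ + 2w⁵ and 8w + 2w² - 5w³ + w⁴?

Euclidean algorithm in ℚ[w]:
  2w⁵ - 8w⁴ - 34w³ + 136w² + 32w - 128 = (2w + 2)(w⁴ - 5w³ + 2w² + 8w) + (-28w³ + 116w² + 16w - 128)
  w⁴ - 5w³ + 2w² + 8w = (-(1/28)w + 3/98)(-28w³ + 116w² + 16w - 128) + (-(48/49)w² + (144/49)w + 192/49)
  -28w³ + 116w² + 16w - 128 = ((343/12)w - 98/3)(-(48/49)w² + (144/49)w + 192/49) + (0)
Last nonzero remainder: -(48/49)w² + (144/49)w + 192/49. Dividing through by -48/49 gives the monic gcd w² - 3w - 4.

-4 - 3w + w²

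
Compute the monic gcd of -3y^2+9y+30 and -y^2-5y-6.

Apply the Euclidean algorithm:
  -3y^2+9y+30 = (3)(-y^2-5y-6) + (24y+48)
  -y^2-5y-6 = (-(1/24)y-1/8)(24y+48) + (0)
Last nonzero remainder: 24y+48. Dividing through by 24 gives the monic gcd y+2.

y+2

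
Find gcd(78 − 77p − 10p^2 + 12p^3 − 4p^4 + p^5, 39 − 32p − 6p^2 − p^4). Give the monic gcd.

−13 + 15p − 3p^2 + p^3

By polynomial division,
  p^5 − 4p^4 + 12p^3 − 10p^2 − 77p + 78 = (−p + 4)(−p^4 − 6p^2 − 32p + 39) + (6p^3 − 18p^2 + 90p − 78)
  −p^4 − 6p^2 − 32p + 39 = (−(1/6)p − 1/2)(6p^3 − 18p^2 + 90p − 78) + (0)
Last nonzero remainder: 6p^3 − 18p^2 + 90p − 78. Dividing through by 6 gives the monic gcd p^3 − 3p^2 + 15p − 13.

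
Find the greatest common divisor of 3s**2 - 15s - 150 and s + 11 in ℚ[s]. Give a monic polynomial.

Apply the Euclidean algorithm:
  3s**2 - 15s - 150 = (3s - 48)(s + 11) + (378)
  s + 11 = ((1/378)s + 11/378)(378) + (0)
The last nonzero remainder is the constant 378, so the polynomials are coprime and gcd = 1.

1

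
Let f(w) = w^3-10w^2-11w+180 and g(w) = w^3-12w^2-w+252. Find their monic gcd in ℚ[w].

By polynomial division,
  w^3-10w^2-11w+180 = (w^3-12w^2-w+252) + (2w^2-10w-72)
  w^3-12w^2-w+252 = ((1/2)w-7/2)(2w^2-10w-72) + (0)
Last nonzero remainder: 2w^2-10w-72. Dividing through by 2 gives the monic gcd w^2-5w-36.

w^2-5w-36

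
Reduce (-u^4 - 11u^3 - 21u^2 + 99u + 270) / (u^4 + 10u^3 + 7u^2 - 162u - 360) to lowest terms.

(-u + 3)/(u - 4)

Repeated division with remainder:
  -u^4 - 11u^3 - 21u^2 + 99u + 270 = (-1)(u^4 + 10u^3 + 7u^2 - 162u - 360) + (-u^3 - 14u^2 - 63u - 90)
  u^4 + 10u^3 + 7u^2 - 162u - 360 = (-u + 4)(-u^3 - 14u^2 - 63u - 90) + (0)
Last nonzero remainder: -u^3 - 14u^2 - 63u - 90. Dividing through by -1 gives the monic gcd u^3 + 14u^2 + 63u + 90.
Cancel u^3 + 14u^2 + 63u + 90 from numerator and denominator to get the reduced form.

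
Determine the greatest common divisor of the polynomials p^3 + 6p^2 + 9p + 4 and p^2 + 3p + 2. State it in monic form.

p + 1

Euclidean algorithm in ℚ[p]:
  p^3 + 6p^2 + 9p + 4 = (p + 3)(p^2 + 3p + 2) + (-2p - 2)
  p^2 + 3p + 2 = (-(1/2)p - 1)(-2p - 2) + (0)
Last nonzero remainder: -2p - 2. Dividing through by -2 gives the monic gcd p + 1.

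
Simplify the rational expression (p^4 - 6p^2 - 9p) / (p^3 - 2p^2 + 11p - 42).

(p^3 + 3p^2 + 3p)/(p^2 + p + 14)

Apply the Euclidean algorithm:
  p^4 - 6p^2 - 9p = (p + 2)(p^3 - 2p^2 + 11p - 42) + (-13p^2 + 11p + 84)
  p^3 - 2p^2 + 11p - 42 = (-(1/13)p + 15/169)(-13p^2 + 11p + 84) + ((2786/169)p - 8358/169)
  -13p^2 + 11p + 84 = (-(2197/2786)p - 338/199)((2786/169)p - 8358/169) + (0)
Last nonzero remainder: (2786/169)p - 8358/169. Dividing through by 2786/169 gives the monic gcd p - 3.
Cancel p - 3 from numerator and denominator to get the reduced form.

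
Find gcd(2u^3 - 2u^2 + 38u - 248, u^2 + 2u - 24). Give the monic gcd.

u - 4

Euclidean algorithm in ℚ[u]:
  2u^3 - 2u^2 + 38u - 248 = (2u - 6)(u^2 + 2u - 24) + (98u - 392)
  u^2 + 2u - 24 = ((1/98)u + 3/49)(98u - 392) + (0)
Last nonzero remainder: 98u - 392. Dividing through by 98 gives the monic gcd u - 4.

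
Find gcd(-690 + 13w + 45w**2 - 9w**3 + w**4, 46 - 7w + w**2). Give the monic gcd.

Apply the Euclidean algorithm:
  w**4 - 9w**3 + 45w**2 + 13w - 690 = (w**2 - 2w - 15)(w**2 - 7w + 46) + (0)
The last nonzero remainder w**2 - 7w + 46 is already monic.

46 - 7w + w**2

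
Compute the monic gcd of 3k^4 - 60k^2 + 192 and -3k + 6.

k - 2

Apply the Euclidean algorithm:
  3k^4 - 60k^2 + 192 = (-k^3 - 2k^2 + 16k + 32)(-3k + 6) + (0)
Last nonzero remainder: -3k + 6. Dividing through by -3 gives the monic gcd k - 2.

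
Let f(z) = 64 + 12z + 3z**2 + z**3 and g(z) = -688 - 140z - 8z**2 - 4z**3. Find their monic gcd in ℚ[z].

4 + z

Euclidean algorithm in ℚ[z]:
  z**3 + 3z**2 + 12z + 64 = (-1/4)(-4z**3 - 8z**2 - 140z - 688) + (z**2 - 23z - 108)
  -4z**3 - 8z**2 - 140z - 688 = (-4z - 100)(z**2 - 23z - 108) + (-2872z - 11488)
  z**2 - 23z - 108 = (-(1/2872)z + 27/2872)(-2872z - 11488) + (0)
Last nonzero remainder: -2872z - 11488. Dividing through by -2872 gives the monic gcd z + 4.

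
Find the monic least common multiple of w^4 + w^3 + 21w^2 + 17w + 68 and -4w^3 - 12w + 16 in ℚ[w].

w^5 + 20w^3 - 4w^2 + 51w - 68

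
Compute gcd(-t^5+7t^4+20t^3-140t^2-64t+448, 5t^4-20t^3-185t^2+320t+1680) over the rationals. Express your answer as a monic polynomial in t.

t^3-7t^2-16t+112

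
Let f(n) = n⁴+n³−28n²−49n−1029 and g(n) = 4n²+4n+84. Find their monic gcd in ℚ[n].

Apply the Euclidean algorithm:
  n⁴+n³−28n²−49n−1029 = ((1/4)n²−49/4)(4n²+4n+84) + (0)
Last nonzero remainder: 4n²+4n+84. Dividing through by 4 gives the monic gcd n²+n+21.

n²+n+21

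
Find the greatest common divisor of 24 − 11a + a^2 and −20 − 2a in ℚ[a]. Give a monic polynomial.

1

By polynomial division,
  a^2 − 11a + 24 = (−(1/2)a + 21/2)(−2a − 20) + (234)
  −2a − 20 = (−(1/117)a − 10/117)(234) + (0)
The last nonzero remainder is the constant 234, so the polynomials are coprime and gcd = 1.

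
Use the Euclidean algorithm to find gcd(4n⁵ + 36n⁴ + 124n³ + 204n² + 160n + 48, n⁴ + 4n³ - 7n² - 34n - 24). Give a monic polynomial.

n² + 3n + 2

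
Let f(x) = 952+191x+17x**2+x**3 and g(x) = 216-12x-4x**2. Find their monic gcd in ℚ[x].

Euclidean algorithm in ℚ[x]:
  x**3+17x**2+191x+952 = (-(1/4)x-7/2)(-4x**2-12x+216) + (203x+1708)
  -4x**2-12x+216 = (-(4/203)x+628/5887)(203x+1708) + (28424/841)
  203x+1708 = ((170723/28424)x+359107/7106)(28424/841) + (0)
The last nonzero remainder is the constant 28424/841, so the polynomials are coprime and gcd = 1.

1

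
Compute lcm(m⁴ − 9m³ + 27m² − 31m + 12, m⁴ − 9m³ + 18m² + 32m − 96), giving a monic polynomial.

By polynomial division,
  m⁴ − 9m³ + 27m² − 31m + 12 = (m⁴ − 9m³ + 18m² + 32m − 96) + (9m² − 63m + 108)
  m⁴ − 9m³ + 18m² + 32m − 96 = ((1/9)m² − (2/9)m − 8/9)(9m² − 63m + 108) + (0)
Last nonzero remainder: 9m² − 63m + 108. Dividing through by 9 gives the monic gcd m² − 7m + 12.
Then lcm(f, g) = f·g / gcd(f, g); expanding and making the result monic gives the answer.

m⁶ − 11m⁵ + 37m⁴ − 13m³ − 142m² + 224m − 96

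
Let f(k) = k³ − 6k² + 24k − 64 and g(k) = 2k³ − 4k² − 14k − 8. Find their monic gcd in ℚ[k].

k − 4

Euclidean algorithm in ℚ[k]:
  k³ − 6k² + 24k − 64 = (1/2)(2k³ − 4k² − 14k − 8) + (−4k² + 31k − 60)
  2k³ − 4k² − 14k − 8 = (−(1/2)k − 23/8)(−4k² + 31k − 60) + ((361/8)k − 361/2)
  −4k² + 31k − 60 = (−(32/361)k + 120/361)((361/8)k − 361/2) + (0)
Last nonzero remainder: (361/8)k − 361/2. Dividing through by 361/8 gives the monic gcd k − 4.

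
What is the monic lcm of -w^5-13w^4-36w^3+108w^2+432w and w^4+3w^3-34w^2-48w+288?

w^6+9w^5-16w^4-252w^3+1728w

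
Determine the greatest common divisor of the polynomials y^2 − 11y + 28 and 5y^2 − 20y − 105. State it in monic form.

By polynomial division,
  y^2 − 11y + 28 = (1/5)(5y^2 − 20y − 105) + (−7y + 49)
  5y^2 − 20y − 105 = (−(5/7)y − 15/7)(−7y + 49) + (0)
Last nonzero remainder: −7y + 49. Dividing through by −7 gives the monic gcd y − 7.

y − 7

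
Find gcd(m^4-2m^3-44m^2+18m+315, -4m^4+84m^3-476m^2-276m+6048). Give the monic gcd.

Repeated division with remainder:
  m^4-2m^3-44m^2+18m+315 = (-1/4)(-4m^4+84m^3-476m^2-276m+6048) + (19m^3-163m^2-51m+1827)
  -4m^4+84m^3-476m^2-276m+6048 = (-(4/19)m+944/361)(19m^3-163m^2-51m+1827) + (-(21840/361)m^2+(87360/361)m+458640/361)
  19m^3-163m^2-51m+1827 = (-(6859/21840)m+10469/7280)(-(21840/361)m^2+(87360/361)m+458640/361) + (0)
Last nonzero remainder: -(21840/361)m^2+(87360/361)m+458640/361. Dividing through by -21840/361 gives the monic gcd m^2-4m-21.

m^2-4m-21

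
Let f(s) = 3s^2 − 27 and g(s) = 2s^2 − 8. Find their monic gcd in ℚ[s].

1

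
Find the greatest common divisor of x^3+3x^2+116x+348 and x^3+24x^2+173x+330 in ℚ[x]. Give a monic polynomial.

Repeated division with remainder:
  x^3+3x^2+116x+348 = (x^3+24x^2+173x+330) + (-21x^2-57x+18)
  x^3+24x^2+173x+330 = (-(1/21)x-149/147)(-21x^2-57x+18) + ((5688/49)x+17064/49)
  -21x^2-57x+18 = (-(343/1896)x+49/948)((5688/49)x+17064/49) + (0)
Last nonzero remainder: (5688/49)x+17064/49. Dividing through by 5688/49 gives the monic gcd x+3.

x+3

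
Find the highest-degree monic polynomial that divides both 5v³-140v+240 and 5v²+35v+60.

1

By polynomial division,
  5v³-140v+240 = (v-7)(5v²+35v+60) + (45v+660)
  5v²+35v+60 = ((1/9)v-23/27)(45v+660) + (5600/9)
  45v+660 = ((81/1120)v+297/280)(5600/9) + (0)
The last nonzero remainder is the constant 5600/9, so the polynomials are coprime and gcd = 1.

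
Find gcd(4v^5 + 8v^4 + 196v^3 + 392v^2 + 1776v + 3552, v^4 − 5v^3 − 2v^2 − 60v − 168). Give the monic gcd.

Repeated division with remainder:
  4v^5 + 8v^4 + 196v^3 + 392v^2 + 1776v + 3552 = (4v + 28)(v^4 − 5v^3 − 2v^2 − 60v − 168) + (344v^3 + 688v^2 + 4128v + 8256)
  v^4 − 5v^3 − 2v^2 − 60v − 168 = ((1/344)v − 7/344)(344v^3 + 688v^2 + 4128v + 8256) + (0)
Last nonzero remainder: 344v^3 + 688v^2 + 4128v + 8256. Dividing through by 344 gives the monic gcd v^3 + 2v^2 + 12v + 24.

v^3 + 2v^2 + 12v + 24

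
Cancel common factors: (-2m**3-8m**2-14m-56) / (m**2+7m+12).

Euclidean algorithm in ℚ[m]:
  -2m**3-8m**2-14m-56 = (-2m+6)(m**2+7m+12) + (-32m-128)
  m**2+7m+12 = (-(1/32)m-3/32)(-32m-128) + (0)
Last nonzero remainder: -32m-128. Dividing through by -32 gives the monic gcd m+4.
Cancel m+4 from numerator and denominator to get the reduced form.

(-2m**2-14)/(m+3)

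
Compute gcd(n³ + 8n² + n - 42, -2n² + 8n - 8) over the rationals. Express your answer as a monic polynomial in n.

Apply the Euclidean algorithm:
  n³ + 8n² + n - 42 = (-(1/2)n - 6)(-2n² + 8n - 8) + (45n - 90)
  -2n² + 8n - 8 = (-(2/45)n + 4/45)(45n - 90) + (0)
Last nonzero remainder: 45n - 90. Dividing through by 45 gives the monic gcd n - 2.

n - 2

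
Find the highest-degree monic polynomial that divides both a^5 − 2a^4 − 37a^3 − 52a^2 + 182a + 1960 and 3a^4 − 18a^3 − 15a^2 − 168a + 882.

Apply the Euclidean algorithm:
  a^5 − 2a^4 − 37a^3 − 52a^2 + 182a + 1960 = ((1/3)a + 4/3)(3a^4 − 18a^3 − 15a^2 − 168a + 882) + (−8a^3 + 24a^2 + 112a + 784)
  3a^4 − 18a^3 − 15a^2 − 168a + 882 = (−(3/8)a + 9/8)(−8a^3 + 24a^2 + 112a + 784) + (0)
Last nonzero remainder: −8a^3 + 24a^2 + 112a + 784. Dividing through by −8 gives the monic gcd a^3 − 3a^2 − 14a − 98.

a^3 − 3a^2 − 14a − 98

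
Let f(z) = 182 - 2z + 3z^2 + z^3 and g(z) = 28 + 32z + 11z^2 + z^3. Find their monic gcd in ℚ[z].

7 + z

By polynomial division,
  z^3 + 3z^2 - 2z + 182 = (z^3 + 11z^2 + 32z + 28) + (-8z^2 - 34z + 154)
  z^3 + 11z^2 + 32z + 28 = (-(1/8)z - 27/32)(-8z^2 - 34z + 154) + ((361/16)z + 2527/16)
  -8z^2 - 34z + 154 = (-(128/361)z + 352/361)((361/16)z + 2527/16) + (0)
Last nonzero remainder: (361/16)z + 2527/16. Dividing through by 361/16 gives the monic gcd z + 7.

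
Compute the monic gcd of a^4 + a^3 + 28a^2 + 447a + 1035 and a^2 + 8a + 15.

a^2 + 8a + 15

Euclidean algorithm in ℚ[a]:
  a^4 + a^3 + 28a^2 + 447a + 1035 = (a^2 - 7a + 69)(a^2 + 8a + 15) + (0)
The last nonzero remainder a^2 + 8a + 15 is already monic.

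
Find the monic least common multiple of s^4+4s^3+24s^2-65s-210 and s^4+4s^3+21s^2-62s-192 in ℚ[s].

Repeated division with remainder:
  s^4+4s^3+24s^2-65s-210 = (s^4+4s^3+21s^2-62s-192) + (3s^2-3s-18)
  s^4+4s^3+21s^2-62s-192 = ((1/3)s^2+(5/3)s+32/3)(3s^2-3s-18) + (0)
Last nonzero remainder: 3s^2-3s-18. Dividing through by 3 gives the monic gcd s^2-s-6.
Then lcm(f, g) = f·g / gcd(f, g); expanding and making the result monic gives the answer.

s^6+9s^5+76s^4+183s^3+233s^2-3130s-6720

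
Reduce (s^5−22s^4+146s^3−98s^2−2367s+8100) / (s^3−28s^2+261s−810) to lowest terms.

(s^3−4s^2−7s+100)/(s−10)

By polynomial division,
  s^5−22s^4+146s^3−98s^2−2367s+8100 = (s^2+6s+53)(s^3−28s^2+261s−810) + (630s^2−11340s+51030)
  s^3−28s^2+261s−810 = ((1/630)s−1/63)(630s^2−11340s+51030) + (0)
Last nonzero remainder: 630s^2−11340s+51030. Dividing through by 630 gives the monic gcd s^2−18s+81.
Cancel s^2−18s+81 from numerator and denominator to get the reduced form.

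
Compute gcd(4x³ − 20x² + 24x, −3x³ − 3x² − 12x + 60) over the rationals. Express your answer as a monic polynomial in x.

Euclidean algorithm in ℚ[x]:
  4x³ − 20x² + 24x = (−4/3)(−3x³ − 3x² − 12x + 60) + (−24x² + 8x + 80)
  −3x³ − 3x² − 12x + 60 = ((1/8)x + 1/6)(−24x² + 8x + 80) + (−(70/3)x + 140/3)
  −24x² + 8x + 80 = ((36/35)x + 12/7)(−(70/3)x + 140/3) + (0)
Last nonzero remainder: −(70/3)x + 140/3. Dividing through by −70/3 gives the monic gcd x − 2.

x − 2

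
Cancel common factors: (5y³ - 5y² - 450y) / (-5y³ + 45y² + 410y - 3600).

(-y)/(y - 8)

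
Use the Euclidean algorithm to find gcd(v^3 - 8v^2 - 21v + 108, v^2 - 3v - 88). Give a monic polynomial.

1

Euclidean algorithm in ℚ[v]:
  v^3 - 8v^2 - 21v + 108 = (v - 5)(v^2 - 3v - 88) + (52v - 332)
  v^2 - 3v - 88 = ((1/52)v + 11/169)(52v - 332) + (-11220/169)
  52v - 332 = (-(2197/2805)v + 14027/2805)(-11220/169) + (0)
The last nonzero remainder is the constant -11220/169, so the polynomials are coprime and gcd = 1.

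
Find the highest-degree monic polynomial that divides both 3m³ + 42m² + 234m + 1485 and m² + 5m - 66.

m + 11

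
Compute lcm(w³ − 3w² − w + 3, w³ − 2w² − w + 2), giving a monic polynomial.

w⁴ − 5w³ + 5w² + 5w − 6

By polynomial division,
  w³ − 3w² − w + 3 = (w³ − 2w² − w + 2) + (−w² + 1)
  w³ − 2w² − w + 2 = (−w + 2)(−w² + 1) + (0)
Last nonzero remainder: −w² + 1. Dividing through by −1 gives the monic gcd w² − 1.
Then lcm(f, g) = f·g / gcd(f, g); expanding and making the result monic gives the answer.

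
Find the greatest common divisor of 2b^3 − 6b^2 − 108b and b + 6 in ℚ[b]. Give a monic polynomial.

b + 6

Apply the Euclidean algorithm:
  2b^3 − 6b^2 − 108b = (2b^2 − 18b)(b + 6) + (0)
The last nonzero remainder b + 6 is already monic.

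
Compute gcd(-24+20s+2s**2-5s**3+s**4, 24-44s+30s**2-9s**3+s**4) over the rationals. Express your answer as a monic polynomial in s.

-12+16s-7s**2+s**3

Euclidean algorithm in ℚ[s]:
  s**4-5s**3+2s**2+20s-24 = (s**4-9s**3+30s**2-44s+24) + (4s**3-28s**2+64s-48)
  s**4-9s**3+30s**2-44s+24 = ((1/4)s-1/2)(4s**3-28s**2+64s-48) + (0)
Last nonzero remainder: 4s**3-28s**2+64s-48. Dividing through by 4 gives the monic gcd s**3-7s**2+16s-12.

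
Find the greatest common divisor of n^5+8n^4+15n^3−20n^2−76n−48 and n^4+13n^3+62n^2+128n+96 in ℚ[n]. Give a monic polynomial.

n^3+9n^2+26n+24

Euclidean algorithm in ℚ[n]:
  n^5+8n^4+15n^3−20n^2−76n−48 = (n−5)(n^4+13n^3+62n^2+128n+96) + (18n^3+162n^2+468n+432)
  n^4+13n^3+62n^2+128n+96 = ((1/18)n+2/9)(18n^3+162n^2+468n+432) + (0)
Last nonzero remainder: 18n^3+162n^2+468n+432. Dividing through by 18 gives the monic gcd n^3+9n^2+26n+24.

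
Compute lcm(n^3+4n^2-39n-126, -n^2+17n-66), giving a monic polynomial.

n^4-7n^3-83n^2+303n+1386

Apply the Euclidean algorithm:
  n^3+4n^2-39n-126 = (-n-21)(-n^2+17n-66) + (252n-1512)
  -n^2+17n-66 = (-(1/252)n+11/252)(252n-1512) + (0)
Last nonzero remainder: 252n-1512. Dividing through by 252 gives the monic gcd n-6.
Then lcm(f, g) = f·g / gcd(f, g); expanding and making the result monic gives the answer.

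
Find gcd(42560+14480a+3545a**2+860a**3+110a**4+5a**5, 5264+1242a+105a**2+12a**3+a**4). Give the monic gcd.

56+15a+a**2

Repeated division with remainder:
  5a**5+110a**4+860a**3+3545a**2+14480a+42560 = (5a+50)(a**4+12a**3+105a**2+1242a+5264) + (−265a**3−7915a**2−73940a−220640)
  a**4+12a**3+105a**2+1242a+5264 = (−(1/265)a+947/14045)(−265a**3−7915a**2−73940a−220640) + ((1010282/2809)a**2+(15154230/2809)a+56575792/2809)
  −265a**3−7915a**2−73940a−220640 = (−(744385/1010282)a−5533730/505141)((1010282/2809)a**2+(15154230/2809)a+56575792/2809) + (0)
Last nonzero remainder: (1010282/2809)a**2+(15154230/2809)a+56575792/2809. Dividing through by 1010282/2809 gives the monic gcd a**2+15a+56.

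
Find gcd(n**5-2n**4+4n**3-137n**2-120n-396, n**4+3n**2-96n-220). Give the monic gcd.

n**2+3n+22

Apply the Euclidean algorithm:
  n**5-2n**4+4n**3-137n**2-120n-396 = (n-2)(n**4+3n**2-96n-220) + (n**3-35n**2-92n-836)
  n**4+3n**2-96n-220 = (n+35)(n**3-35n**2-92n-836) + (1320n**2+3960n+29040)
  n**3-35n**2-92n-836 = ((1/1320)n-19/660)(1320n**2+3960n+29040) + (0)
Last nonzero remainder: 1320n**2+3960n+29040. Dividing through by 1320 gives the monic gcd n**2+3n+22.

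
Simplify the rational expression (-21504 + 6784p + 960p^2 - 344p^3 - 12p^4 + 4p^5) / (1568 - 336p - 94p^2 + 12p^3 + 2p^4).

By polynomial division,
  4p^5 - 12p^4 - 344p^3 + 960p^2 + 6784p - 21504 = (2p - 18)(2p^4 + 12p^3 - 94p^2 - 336p + 1568) + (60p^3 - 60p^2 - 2400p + 6720)
  2p^4 + 12p^3 - 94p^2 - 336p + 1568 = ((1/30)p + 7/30)(60p^3 - 60p^2 - 2400p + 6720) + (0)
Last nonzero remainder: 60p^3 - 60p^2 - 2400p + 6720. Dividing through by 60 gives the monic gcd p^3 - p^2 - 40p + 112.
Cancel p^3 - p^2 - 40p + 112 from numerator and denominator to get the reduced form.

(-96 - 4p + 2p^2)/(7 + p)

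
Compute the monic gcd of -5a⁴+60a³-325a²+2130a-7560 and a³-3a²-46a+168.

a-6

Euclidean algorithm in ℚ[a]:
  -5a⁴+60a³-325a²+2130a-7560 = (-5a+45)(a³-3a²-46a+168) + (-420a²+5040a-15120)
  a³-3a²-46a+168 = (-(1/420)a-3/140)(-420a²+5040a-15120) + (26a-156)
  -420a²+5040a-15120 = (-(210/13)a+1260/13)(26a-156) + (0)
Last nonzero remainder: 26a-156. Dividing through by 26 gives the monic gcd a-6.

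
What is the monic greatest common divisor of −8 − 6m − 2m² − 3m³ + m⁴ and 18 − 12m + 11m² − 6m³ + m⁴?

2 + m²

Repeated division with remainder:
  m⁴ − 3m³ − 2m² − 6m − 8 = (m⁴ − 6m³ + 11m² − 12m + 18) + (3m³ − 13m² + 6m − 26)
  m⁴ − 6m³ + 11m² − 12m + 18 = ((1/3)m − 5/9)(3m³ − 13m² + 6m − 26) + ((16/9)m² + 32/9)
  3m³ − 13m² + 6m − 26 = ((27/16)m − 117/16)((16/9)m² + 32/9) + (0)
Last nonzero remainder: (16/9)m² + 32/9. Dividing through by 16/9 gives the monic gcd m² + 2.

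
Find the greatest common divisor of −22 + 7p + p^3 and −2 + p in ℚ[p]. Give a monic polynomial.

By polynomial division,
  p^3 + 7p − 22 = (p^2 + 2p + 11)(p − 2) + (0)
The last nonzero remainder p − 2 is already monic.

−2 + p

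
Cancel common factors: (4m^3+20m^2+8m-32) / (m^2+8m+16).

(4m^2+4m-8)/(m+4)

Apply the Euclidean algorithm:
  4m^3+20m^2+8m-32 = (4m-12)(m^2+8m+16) + (40m+160)
  m^2+8m+16 = ((1/40)m+1/10)(40m+160) + (0)
Last nonzero remainder: 40m+160. Dividing through by 40 gives the monic gcd m+4.
Cancel m+4 from numerator and denominator to get the reduced form.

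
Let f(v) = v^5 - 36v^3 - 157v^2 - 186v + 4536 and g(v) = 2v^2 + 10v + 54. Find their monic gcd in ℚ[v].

By polynomial division,
  v^5 - 36v^3 - 157v^2 - 186v + 4536 = ((1/2)v^3 - (5/2)v^2 - 19v + 84)(2v^2 + 10v + 54) + (0)
Last nonzero remainder: 2v^2 + 10v + 54. Dividing through by 2 gives the monic gcd v^2 + 5v + 27.

v^2 + 5v + 27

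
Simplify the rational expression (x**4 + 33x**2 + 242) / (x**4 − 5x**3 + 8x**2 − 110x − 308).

(x**2 + 11)/(x**2 − 5x − 14)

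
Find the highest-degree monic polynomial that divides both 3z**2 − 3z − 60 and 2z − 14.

1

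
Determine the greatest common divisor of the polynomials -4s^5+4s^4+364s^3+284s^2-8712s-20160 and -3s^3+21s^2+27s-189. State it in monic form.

Apply the Euclidean algorithm:
  -4s^5+4s^4+364s^3+284s^2-8712s-20160 = ((4/3)s^2+8s-160/3)(-3s^3+21s^2+27s-189) + (1440s^2-5760s-30240)
  -3s^3+21s^2+27s-189 = (-(1/480)s+1/160)(1440s^2-5760s-30240) + (0)
Last nonzero remainder: 1440s^2-5760s-30240. Dividing through by 1440 gives the monic gcd s^2-4s-21.

s^2-4s-21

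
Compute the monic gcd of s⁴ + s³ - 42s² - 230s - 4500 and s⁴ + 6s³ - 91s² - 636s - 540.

s² - s - 90

Euclidean algorithm in ℚ[s]:
  s⁴ + s³ - 42s² - 230s - 4500 = (s⁴ + 6s³ - 91s² - 636s - 540) + (-5s³ + 49s² + 406s - 3960)
  s⁴ + 6s³ - 91s² - 636s - 540 = (-(1/5)s - 79/25)(-5s³ + 49s² + 406s - 3960) + ((3626/25)s² - (3626/25)s - 65268/5)
  -5s³ + 49s² + 406s - 3960 = (-(125/3626)s + 550/1813)((3626/25)s² - (3626/25)s - 65268/5) + (0)
Last nonzero remainder: (3626/25)s² - (3626/25)s - 65268/5. Dividing through by 3626/25 gives the monic gcd s² - s - 90.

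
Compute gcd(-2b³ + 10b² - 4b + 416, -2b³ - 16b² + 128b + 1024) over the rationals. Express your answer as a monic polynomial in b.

b - 8

Euclidean algorithm in ℚ[b]:
  -2b³ + 10b² - 4b + 416 = (-2b³ - 16b² + 128b + 1024) + (26b² - 132b - 608)
  -2b³ - 16b² + 128b + 1024 = (-(1/13)b - 170/169)(26b² - 132b - 608) + (-(8712/169)b + 69696/169)
  26b² - 132b - 608 = (-(2197/4356)b - 3211/2178)(-(8712/169)b + 69696/169) + (0)
Last nonzero remainder: -(8712/169)b + 69696/169. Dividing through by -8712/169 gives the monic gcd b - 8.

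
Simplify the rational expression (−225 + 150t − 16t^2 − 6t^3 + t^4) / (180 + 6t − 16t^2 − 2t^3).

Euclidean algorithm in ℚ[t]:
  t^4 − 6t^3 − 16t^2 + 150t − 225 = (−(1/2)t + 7)(−2t^3 − 16t^2 + 6t + 180) + (99t^2 + 198t − 1485)
  −2t^3 − 16t^2 + 6t + 180 = (−(2/99)t − 4/33)(99t^2 + 198t − 1485) + (0)
Last nonzero remainder: 99t^2 + 198t − 1485. Dividing through by 99 gives the monic gcd t^2 + 2t − 15.
Cancel t^2 + 2t − 15 from numerator and denominator to get the reduced form.

(−15 + 8t − t^2)/(12 + 2t)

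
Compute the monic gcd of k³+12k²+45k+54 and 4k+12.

Apply the Euclidean algorithm:
  k³+12k²+45k+54 = ((1/4)k²+(9/4)k+9/2)(4k+12) + (0)
Last nonzero remainder: 4k+12. Dividing through by 4 gives the monic gcd k+3.

k+3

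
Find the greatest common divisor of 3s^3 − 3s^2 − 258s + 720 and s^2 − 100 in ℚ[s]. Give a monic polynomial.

s + 10

By polynomial division,
  3s^3 − 3s^2 − 258s + 720 = (3s − 3)(s^2 − 100) + (42s + 420)
  s^2 − 100 = ((1/42)s − 5/21)(42s + 420) + (0)
Last nonzero remainder: 42s + 420. Dividing through by 42 gives the monic gcd s + 10.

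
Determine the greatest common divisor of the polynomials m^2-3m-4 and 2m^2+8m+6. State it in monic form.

Apply the Euclidean algorithm:
  m^2-3m-4 = (1/2)(2m^2+8m+6) + (-7m-7)
  2m^2+8m+6 = (-(2/7)m-6/7)(-7m-7) + (0)
Last nonzero remainder: -7m-7. Dividing through by -7 gives the monic gcd m+1.

m+1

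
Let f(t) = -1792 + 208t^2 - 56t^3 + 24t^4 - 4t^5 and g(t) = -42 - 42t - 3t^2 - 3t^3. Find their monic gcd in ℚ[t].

By polynomial division,
  -4t^5 + 24t^4 - 56t^3 + 208t^2 - 1792 = ((4/3)t^2 - (28/3)t + 28/3)(-3t^3 - 3t^2 - 42t - 42) + (-100t^2 - 1400)
  -3t^3 - 3t^2 - 42t - 42 = ((3/100)t + 3/100)(-100t^2 - 1400) + (0)
Last nonzero remainder: -100t^2 - 1400. Dividing through by -100 gives the monic gcd t^2 + 14.

14 + t^2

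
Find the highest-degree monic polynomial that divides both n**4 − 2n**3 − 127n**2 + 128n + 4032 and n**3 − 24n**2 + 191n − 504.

n**2 − 17n + 72

Repeated division with remainder:
  n**4 − 2n**3 − 127n**2 + 128n + 4032 = (n + 22)(n**3 − 24n**2 + 191n − 504) + (210n**2 − 3570n + 15120)
  n**3 − 24n**2 + 191n − 504 = ((1/210)n − 1/30)(210n**2 − 3570n + 15120) + (0)
Last nonzero remainder: 210n**2 − 3570n + 15120. Dividing through by 210 gives the monic gcd n**2 − 17n + 72.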